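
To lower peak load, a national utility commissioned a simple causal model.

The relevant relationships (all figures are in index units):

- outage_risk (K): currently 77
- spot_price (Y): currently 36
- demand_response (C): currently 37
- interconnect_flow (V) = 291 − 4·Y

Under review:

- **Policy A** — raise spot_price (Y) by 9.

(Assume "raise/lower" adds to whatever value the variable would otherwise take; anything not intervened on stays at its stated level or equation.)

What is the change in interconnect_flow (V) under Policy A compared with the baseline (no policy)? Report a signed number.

-36

Baseline:
  Y = 36
  V = 291 − 4·36 = 147
Policy A (Y + 9):
  Y = 36 + 9 = 45
  V = 291 − 4·45 = 111
Change in V: 111 − 147 = -36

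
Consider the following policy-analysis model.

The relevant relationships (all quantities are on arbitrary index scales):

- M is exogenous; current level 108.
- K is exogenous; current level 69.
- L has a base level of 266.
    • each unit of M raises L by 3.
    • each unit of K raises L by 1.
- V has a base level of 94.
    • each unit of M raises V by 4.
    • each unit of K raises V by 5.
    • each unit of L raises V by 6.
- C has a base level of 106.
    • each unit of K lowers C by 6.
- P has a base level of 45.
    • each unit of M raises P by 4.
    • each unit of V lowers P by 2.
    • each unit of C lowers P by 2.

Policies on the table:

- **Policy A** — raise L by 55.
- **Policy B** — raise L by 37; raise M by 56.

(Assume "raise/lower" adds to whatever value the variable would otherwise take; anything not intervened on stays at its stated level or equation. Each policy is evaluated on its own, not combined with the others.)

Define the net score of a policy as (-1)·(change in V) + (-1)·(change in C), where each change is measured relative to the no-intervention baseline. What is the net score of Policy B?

-1454

Baseline:
  M = 108
  K = 69
  L = 266 + 3·108 + 69 = 659
  V = 94 + 4·108 + 5·69 + 6·659 = 4825
  C = 106 − 6·69 = -308
Policy B (L + 37, M + 56):
  M = 108 + 56 = 164
  K = 69
  L = 266 + 3·164 + 69 (+37 from intervention) = 864
  V = 94 + 4·164 + 5·69 + 6·864 = 6279
  C = 106 − 6·69 = -308
ΔV = 6279 − 4825 = 1454; ΔC = -308 − (-308) = 0
Score = (-1)·1454 + (-1)·0 = -1454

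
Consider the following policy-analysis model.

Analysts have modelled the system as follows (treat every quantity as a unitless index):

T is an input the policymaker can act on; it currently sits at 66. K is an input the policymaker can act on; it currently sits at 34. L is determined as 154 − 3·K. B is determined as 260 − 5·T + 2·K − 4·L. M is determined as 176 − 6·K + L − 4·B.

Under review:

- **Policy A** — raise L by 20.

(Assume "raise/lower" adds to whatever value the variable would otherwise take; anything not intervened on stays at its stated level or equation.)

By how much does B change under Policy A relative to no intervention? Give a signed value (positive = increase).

-80

Baseline:
  T = 66
  K = 34
  L = 154 − 3·34 = 52
  B = 260 − 5·66 + 2·34 − 4·52 = -210
Policy A (L + 20):
  T = 66
  K = 34
  L = 154 − 3·34 (+20 from intervention) = 72
  B = 260 − 5·66 + 2·34 − 4·72 = -290
Change in B: -290 − (-210) = -80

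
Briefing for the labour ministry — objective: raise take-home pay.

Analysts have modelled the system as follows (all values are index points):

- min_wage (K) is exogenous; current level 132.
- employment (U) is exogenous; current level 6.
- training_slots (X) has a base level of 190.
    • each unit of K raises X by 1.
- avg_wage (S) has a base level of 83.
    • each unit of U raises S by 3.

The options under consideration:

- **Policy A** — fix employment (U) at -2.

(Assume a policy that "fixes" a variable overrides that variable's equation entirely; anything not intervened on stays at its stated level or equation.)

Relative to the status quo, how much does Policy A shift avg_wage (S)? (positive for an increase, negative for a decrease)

-24

Baseline:
  U = 6
  S = 83 + 3·6 = 101
Policy A (U := -2):
  U = -2
  S = 83 + 3·(-2) = 77
Change in S: 77 − 101 = -24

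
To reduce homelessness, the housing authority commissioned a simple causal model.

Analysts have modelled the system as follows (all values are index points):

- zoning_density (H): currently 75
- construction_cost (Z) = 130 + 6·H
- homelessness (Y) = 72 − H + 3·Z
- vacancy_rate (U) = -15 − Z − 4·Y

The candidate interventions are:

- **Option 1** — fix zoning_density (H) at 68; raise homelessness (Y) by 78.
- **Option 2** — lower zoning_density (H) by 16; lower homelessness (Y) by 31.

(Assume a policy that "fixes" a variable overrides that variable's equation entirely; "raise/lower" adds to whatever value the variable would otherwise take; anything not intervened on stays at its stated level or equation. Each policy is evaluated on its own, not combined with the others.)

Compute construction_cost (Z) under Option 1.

Option 1 (H := 68, Y + 78):
  H = 68
  Z = 130 + 6·68 = 538

538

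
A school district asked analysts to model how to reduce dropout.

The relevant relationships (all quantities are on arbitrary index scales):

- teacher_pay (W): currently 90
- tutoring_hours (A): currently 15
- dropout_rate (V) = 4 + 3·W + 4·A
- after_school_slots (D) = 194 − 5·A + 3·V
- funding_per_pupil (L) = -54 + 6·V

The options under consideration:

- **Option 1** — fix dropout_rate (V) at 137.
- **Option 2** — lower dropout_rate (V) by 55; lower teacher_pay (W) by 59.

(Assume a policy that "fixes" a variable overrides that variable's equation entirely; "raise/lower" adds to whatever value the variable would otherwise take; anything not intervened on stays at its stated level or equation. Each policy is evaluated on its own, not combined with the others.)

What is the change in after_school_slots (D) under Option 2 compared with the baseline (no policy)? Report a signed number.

-696

Baseline:
  W = 90
  A = 15
  V = 4 + 3·90 + 4·15 = 334
  D = 194 − 5·15 + 3·334 = 1121
Option 2 (V − 55, W − 59):
  W = 90 − 59 = 31
  A = 15
  V = 4 + 3·31 + 4·15 (−55 from intervention) = 102
  D = 194 − 5·15 + 3·102 = 425
Change in D: 425 − 1121 = -696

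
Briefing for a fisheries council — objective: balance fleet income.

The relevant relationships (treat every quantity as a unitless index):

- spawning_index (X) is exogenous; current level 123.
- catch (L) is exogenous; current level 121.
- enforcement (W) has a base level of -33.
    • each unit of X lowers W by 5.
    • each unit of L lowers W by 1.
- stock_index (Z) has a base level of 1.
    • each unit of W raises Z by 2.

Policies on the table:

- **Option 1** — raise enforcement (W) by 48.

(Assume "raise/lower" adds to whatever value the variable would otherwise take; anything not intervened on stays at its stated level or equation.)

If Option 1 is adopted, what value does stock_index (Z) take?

-1441

Option 1 (W + 48):
  X = 123
  L = 121
  W = -33 − 5·123 − 121 (+48 from intervention) = -721
  Z = 1 + 2·(-721) = -1441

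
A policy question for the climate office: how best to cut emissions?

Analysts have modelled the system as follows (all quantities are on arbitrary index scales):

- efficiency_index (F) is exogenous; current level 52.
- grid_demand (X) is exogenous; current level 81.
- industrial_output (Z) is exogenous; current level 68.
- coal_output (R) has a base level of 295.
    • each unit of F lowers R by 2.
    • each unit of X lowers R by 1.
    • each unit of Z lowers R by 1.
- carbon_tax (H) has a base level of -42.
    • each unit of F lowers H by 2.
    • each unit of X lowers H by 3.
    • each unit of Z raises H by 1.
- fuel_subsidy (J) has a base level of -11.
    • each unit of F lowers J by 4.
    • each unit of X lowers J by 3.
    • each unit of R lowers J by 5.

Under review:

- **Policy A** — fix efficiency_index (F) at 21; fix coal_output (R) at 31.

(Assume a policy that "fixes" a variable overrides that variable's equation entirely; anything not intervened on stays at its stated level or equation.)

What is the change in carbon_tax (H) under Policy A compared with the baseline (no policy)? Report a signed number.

62

Baseline:
  F = 52
  X = 81
  Z = 68
  H = -42 − 2·52 − 3·81 + 68 = -321
Policy A (F := 21, R := 31):
  F = 21
  X = 81
  Z = 68
  H = -42 − 2·21 − 3·81 + 68 = -259
Change in H: -259 − (-321) = 62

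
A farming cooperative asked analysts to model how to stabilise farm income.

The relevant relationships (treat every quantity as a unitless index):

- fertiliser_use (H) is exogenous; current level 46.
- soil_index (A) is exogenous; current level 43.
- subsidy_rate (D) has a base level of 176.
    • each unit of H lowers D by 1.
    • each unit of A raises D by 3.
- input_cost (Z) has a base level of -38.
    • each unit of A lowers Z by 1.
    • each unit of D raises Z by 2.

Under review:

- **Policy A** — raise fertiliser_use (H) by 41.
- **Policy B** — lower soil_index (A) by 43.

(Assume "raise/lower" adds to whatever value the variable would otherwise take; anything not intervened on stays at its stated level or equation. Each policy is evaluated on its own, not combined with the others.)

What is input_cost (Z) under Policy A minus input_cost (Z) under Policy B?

Policy A (H + 41):
  H = 46 + 41 = 87
  A = 43
  D = 176 − 87 + 3·43 = 218
  Z = -38 − 43 + 2·218 = 355
Policy B (A − 43):
  H = 46
  A = 43 − 43 = 0
  D = 176 − 46 + 3·0 = 130
  Z = -38 − 0 + 2·130 = 222
Z: 355 − 222 = 133

133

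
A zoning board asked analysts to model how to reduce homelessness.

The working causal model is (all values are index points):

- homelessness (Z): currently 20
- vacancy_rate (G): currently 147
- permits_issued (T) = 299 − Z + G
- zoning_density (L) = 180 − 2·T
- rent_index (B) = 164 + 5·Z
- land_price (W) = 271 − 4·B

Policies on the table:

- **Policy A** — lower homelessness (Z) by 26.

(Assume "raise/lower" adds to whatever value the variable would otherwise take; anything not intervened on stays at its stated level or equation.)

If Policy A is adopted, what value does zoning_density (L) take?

Policy A (Z − 26):
  Z = 20 − 26 = -6
  G = 147
  T = 299 − (-6) + 147 = 452
  L = 180 − 2·452 = -724

-724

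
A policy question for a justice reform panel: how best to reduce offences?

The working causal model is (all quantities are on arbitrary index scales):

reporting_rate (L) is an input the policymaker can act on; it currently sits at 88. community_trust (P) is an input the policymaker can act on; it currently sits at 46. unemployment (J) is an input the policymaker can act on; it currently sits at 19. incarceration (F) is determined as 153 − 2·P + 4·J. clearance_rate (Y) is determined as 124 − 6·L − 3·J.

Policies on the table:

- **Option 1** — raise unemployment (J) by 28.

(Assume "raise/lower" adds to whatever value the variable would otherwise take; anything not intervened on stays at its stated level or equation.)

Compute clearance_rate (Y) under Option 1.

Option 1 (J + 28):
  L = 88
  J = 19 + 28 = 47
  Y = 124 − 6·88 − 3·47 = -545

-545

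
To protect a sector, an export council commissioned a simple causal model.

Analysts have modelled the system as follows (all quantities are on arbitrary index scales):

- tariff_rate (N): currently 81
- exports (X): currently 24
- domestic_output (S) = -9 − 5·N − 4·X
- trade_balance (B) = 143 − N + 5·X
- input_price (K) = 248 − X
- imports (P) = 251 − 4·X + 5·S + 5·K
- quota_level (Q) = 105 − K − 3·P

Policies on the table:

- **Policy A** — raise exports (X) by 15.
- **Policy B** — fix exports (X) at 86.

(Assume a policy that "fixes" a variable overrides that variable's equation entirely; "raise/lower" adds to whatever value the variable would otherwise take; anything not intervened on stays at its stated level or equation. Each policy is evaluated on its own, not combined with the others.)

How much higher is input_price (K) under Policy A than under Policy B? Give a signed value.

Policy A (X + 15):
  X = 24 + 15 = 39
  K = 248 − 39 = 209
Policy B (X := 86):
  X = 86
  K = 248 − 86 = 162
K: 209 − 162 = 47

47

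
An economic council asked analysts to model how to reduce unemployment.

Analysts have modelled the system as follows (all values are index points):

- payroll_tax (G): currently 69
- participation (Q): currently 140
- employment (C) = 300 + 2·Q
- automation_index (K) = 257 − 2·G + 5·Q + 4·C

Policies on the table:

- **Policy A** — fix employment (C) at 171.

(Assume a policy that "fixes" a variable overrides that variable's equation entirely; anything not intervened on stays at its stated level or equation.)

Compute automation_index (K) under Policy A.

Policy A (C := 171):
  G = 69
  Q = 140
  C = 171
  K = 257 − 2·69 + 5·140 + 4·171 = 1503

1503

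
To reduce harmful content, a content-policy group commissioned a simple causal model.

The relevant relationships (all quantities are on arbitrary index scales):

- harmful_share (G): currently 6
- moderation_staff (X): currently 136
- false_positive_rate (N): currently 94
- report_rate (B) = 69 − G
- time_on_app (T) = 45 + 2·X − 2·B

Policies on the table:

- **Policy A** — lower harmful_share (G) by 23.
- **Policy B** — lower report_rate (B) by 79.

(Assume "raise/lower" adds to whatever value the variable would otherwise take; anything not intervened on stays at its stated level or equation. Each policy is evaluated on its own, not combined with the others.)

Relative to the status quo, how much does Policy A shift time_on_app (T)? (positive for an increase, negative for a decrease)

-46

Baseline:
  G = 6
  X = 136
  B = 69 − 6 = 63
  T = 45 + 2·136 − 2·63 = 191
Policy A (G − 23):
  G = 6 − 23 = -17
  X = 136
  B = 69 − (-17) = 86
  T = 45 + 2·136 − 2·86 = 145
Change in T: 145 − 191 = -46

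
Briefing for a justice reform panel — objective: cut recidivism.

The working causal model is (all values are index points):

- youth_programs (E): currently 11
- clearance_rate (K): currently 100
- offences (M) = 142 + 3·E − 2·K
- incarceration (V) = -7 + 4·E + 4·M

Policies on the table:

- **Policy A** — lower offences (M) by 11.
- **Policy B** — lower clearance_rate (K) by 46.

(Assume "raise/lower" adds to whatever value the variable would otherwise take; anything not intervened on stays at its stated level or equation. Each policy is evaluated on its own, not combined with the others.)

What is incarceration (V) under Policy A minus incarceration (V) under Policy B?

-412

Policy A (M − 11):
  E = 11
  K = 100
  M = 142 + 3·11 − 2·100 (−11 from intervention) = -36
  V = -7 + 4·11 + 4·(-36) = -107
Policy B (K − 46):
  E = 11
  K = 100 − 46 = 54
  M = 142 + 3·11 − 2·54 = 67
  V = -7 + 4·11 + 4·67 = 305
V: -107 − 305 = -412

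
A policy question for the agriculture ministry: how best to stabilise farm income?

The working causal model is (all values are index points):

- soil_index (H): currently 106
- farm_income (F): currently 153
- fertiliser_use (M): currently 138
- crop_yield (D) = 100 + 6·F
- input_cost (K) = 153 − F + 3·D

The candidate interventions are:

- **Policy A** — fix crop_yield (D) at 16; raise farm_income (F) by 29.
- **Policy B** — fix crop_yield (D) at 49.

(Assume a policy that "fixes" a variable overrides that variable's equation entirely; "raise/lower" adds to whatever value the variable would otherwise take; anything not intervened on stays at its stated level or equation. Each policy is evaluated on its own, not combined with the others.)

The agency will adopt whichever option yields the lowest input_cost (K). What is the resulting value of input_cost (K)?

19

Policy A (D := 16, F + 29):
  F = 153 + 29 = 182
  D = 16
  K = 153 − 182 + 3·16 = 19
Policy B (D := 49):
  F = 153
  D = 49
  K = 153 − 153 + 3·49 = 147
Comparing — Policy A: K=19, Policy B: K=147. Lowest is 19 (Policy A).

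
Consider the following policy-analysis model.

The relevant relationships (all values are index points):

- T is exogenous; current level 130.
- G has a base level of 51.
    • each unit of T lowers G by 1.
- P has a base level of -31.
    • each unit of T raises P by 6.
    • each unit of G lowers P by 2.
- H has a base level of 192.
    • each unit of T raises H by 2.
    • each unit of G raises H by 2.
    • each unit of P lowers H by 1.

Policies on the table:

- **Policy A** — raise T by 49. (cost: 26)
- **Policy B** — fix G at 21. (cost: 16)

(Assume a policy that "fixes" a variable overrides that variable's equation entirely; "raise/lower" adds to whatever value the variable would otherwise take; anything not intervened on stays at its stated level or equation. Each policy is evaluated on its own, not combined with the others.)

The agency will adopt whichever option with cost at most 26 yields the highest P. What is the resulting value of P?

1299

Policy A (T + 49):
  T = 130 + 49 = 179
  G = 51 − 179 = -128
  P = -31 + 6·179 − 2·(-128) = 1299
Policy B (G := 21):
  T = 130
  G = 21
  P = -31 + 6·130 − 2·21 = 707
Comparing — Policy A: P=1299, Policy B: P=707. Highest is 1299 (Policy A).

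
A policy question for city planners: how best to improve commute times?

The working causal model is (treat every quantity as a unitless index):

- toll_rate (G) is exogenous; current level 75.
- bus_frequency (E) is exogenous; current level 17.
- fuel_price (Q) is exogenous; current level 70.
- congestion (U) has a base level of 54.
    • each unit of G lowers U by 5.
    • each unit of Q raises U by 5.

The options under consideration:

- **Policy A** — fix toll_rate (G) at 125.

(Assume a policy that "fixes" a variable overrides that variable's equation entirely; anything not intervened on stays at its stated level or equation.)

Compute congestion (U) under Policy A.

-221

Policy A (G := 125):
  G = 125
  Q = 70
  U = 54 − 5·125 + 5·70 = -221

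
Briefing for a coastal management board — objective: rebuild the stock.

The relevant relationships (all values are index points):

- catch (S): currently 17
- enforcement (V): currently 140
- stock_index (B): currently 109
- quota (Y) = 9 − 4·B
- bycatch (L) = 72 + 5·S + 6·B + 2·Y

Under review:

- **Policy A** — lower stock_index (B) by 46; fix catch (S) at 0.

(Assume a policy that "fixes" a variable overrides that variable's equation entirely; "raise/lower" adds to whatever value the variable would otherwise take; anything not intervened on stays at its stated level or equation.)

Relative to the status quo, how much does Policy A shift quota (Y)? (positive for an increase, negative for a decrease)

Baseline:
  B = 109
  Y = 9 − 4·109 = -427
Policy A (B − 46, S := 0):
  B = 109 − 46 = 63
  Y = 9 − 4·63 = -243
Change in Y: -243 − (-427) = 184

184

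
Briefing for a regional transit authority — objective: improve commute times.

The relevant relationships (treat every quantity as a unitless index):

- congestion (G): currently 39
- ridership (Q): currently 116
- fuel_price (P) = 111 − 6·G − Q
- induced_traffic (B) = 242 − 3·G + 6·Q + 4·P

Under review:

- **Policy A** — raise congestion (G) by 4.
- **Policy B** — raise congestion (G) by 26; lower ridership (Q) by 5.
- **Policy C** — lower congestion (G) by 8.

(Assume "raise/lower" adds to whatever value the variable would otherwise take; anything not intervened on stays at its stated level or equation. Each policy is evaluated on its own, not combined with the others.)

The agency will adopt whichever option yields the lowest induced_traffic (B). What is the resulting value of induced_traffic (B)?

Policy A (G + 4):
  G = 39 + 4 = 43
  Q = 116
  P = 111 − 6·43 − 116 = -263
  B = 242 − 3·43 + 6·116 + 4·(-263) = -243
Policy B (G + 26, Q − 5):
  G = 39 + 26 = 65
  Q = 116 − 5 = 111
  P = 111 − 6·65 − 111 = -390
  B = 242 − 3·65 + 6·111 + 4·(-390) = -847
Policy C (G − 8):
  G = 39 − 8 = 31
  Q = 116
  P = 111 − 6·31 − 116 = -191
  B = 242 − 3·31 + 6·116 + 4·(-191) = 81
Comparing — Policy A: B=-243, Policy B: B=-847, Policy C: B=81. Lowest is -847 (Policy B).

-847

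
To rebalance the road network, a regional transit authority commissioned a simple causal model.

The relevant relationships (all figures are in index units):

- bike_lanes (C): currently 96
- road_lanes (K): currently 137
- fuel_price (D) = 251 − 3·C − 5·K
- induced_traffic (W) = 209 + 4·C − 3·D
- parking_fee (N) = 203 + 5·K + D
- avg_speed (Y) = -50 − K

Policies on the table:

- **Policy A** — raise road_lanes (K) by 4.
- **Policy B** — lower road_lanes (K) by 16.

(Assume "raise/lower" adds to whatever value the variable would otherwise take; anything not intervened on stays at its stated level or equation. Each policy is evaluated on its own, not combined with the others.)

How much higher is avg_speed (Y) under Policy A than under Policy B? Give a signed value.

-20

Policy A (K + 4):
  K = 137 + 4 = 141
  Y = -50 − 141 = -191
Policy B (K − 16):
  K = 137 − 16 = 121
  Y = -50 − 121 = -171
Y: -191 − (-171) = -20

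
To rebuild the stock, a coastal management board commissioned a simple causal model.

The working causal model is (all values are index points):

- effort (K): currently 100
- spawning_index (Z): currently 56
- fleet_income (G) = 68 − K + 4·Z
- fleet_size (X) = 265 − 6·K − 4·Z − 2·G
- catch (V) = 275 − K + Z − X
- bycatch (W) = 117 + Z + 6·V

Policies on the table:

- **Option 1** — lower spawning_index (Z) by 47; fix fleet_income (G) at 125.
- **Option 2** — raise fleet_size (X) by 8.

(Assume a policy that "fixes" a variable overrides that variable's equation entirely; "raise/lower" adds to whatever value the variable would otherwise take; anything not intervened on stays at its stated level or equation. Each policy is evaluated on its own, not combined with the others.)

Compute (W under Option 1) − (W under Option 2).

Option 1 (Z − 47, G := 125):
  K = 100
  Z = 56 − 47 = 9
  G = 125
  X = 265 − 6·100 − 4·9 − 2·125 = -621
  V = 275 − 100 + 9 − (-621) = 805
  W = 117 + 9 + 6·805 = 4956
Option 2 (X + 8):
  K = 100
  Z = 56
  G = 68 − 100 + 4·56 = 192
  X = 265 − 6·100 − 4·56 − 2·192 (+8 from intervention) = -935
  V = 275 − 100 + 56 − (-935) = 1166
  W = 117 + 56 + 6·1166 = 7169
W: 4956 − 7169 = -2213

-2213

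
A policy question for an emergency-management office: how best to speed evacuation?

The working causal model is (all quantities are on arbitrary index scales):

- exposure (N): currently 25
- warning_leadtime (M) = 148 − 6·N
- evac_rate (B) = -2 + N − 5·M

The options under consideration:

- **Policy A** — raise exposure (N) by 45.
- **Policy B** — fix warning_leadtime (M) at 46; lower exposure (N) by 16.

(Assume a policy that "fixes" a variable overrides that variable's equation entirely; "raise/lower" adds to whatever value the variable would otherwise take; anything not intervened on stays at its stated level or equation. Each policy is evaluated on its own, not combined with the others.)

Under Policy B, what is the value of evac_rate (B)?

Policy B (M := 46, N − 16):
  N = 25 − 16 = 9
  M = 46
  B = -2 + 9 − 5·46 = -223

-223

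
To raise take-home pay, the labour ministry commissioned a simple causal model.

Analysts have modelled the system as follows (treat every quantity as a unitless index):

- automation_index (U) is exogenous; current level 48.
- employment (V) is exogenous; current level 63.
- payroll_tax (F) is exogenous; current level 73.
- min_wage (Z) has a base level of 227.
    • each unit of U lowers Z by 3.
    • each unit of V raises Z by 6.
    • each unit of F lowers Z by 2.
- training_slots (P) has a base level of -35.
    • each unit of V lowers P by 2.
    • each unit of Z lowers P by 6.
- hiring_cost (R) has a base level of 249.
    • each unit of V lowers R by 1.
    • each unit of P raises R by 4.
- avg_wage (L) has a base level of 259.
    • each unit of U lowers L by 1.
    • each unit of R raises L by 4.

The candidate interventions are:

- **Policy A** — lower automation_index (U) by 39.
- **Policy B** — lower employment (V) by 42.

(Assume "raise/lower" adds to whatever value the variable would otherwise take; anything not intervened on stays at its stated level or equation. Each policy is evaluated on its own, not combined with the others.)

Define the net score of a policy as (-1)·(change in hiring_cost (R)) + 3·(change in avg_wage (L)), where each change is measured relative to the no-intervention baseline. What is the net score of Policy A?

-30771

Baseline:
  U = 48
  V = 63
  F = 73
  Z = 227 − 3·48 + 6·63 − 2·73 = 315
  P = -35 − 2·63 − 6·315 = -2051
  R = 249 − 63 + 4·(-2051) = -8018
  L = 259 − 48 + 4·(-8018) = -31861
Policy A (U − 39):
  U = 48 − 39 = 9
  V = 63
  F = 73
  Z = 227 − 3·9 + 6·63 − 2·73 = 432
  P = -35 − 2·63 − 6·432 = -2753
  R = 249 − 63 + 4·(-2753) = -10826
  L = 259 − 9 + 4·(-10826) = -43054
ΔR = -10826 − (-8018) = -2808; ΔL = -43054 − (-31861) = -11193
Score = (-1)·(-2808) + 3·(-11193) = -30771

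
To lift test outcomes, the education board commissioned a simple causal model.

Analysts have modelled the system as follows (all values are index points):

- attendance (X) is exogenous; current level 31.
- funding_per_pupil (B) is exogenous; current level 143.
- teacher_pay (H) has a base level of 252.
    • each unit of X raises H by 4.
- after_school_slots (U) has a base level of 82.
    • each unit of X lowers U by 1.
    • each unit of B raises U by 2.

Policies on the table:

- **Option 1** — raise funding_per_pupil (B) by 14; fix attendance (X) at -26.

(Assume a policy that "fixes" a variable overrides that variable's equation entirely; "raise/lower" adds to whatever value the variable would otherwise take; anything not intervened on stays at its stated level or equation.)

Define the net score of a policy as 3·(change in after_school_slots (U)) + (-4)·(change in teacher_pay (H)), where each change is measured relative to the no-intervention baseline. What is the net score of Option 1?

Baseline:
  X = 31
  B = 143
  H = 252 + 4·31 = 376
  U = 82 − 31 + 2·143 = 337
Option 1 (B + 14, X := -26):
  X = -26
  B = 143 + 14 = 157
  H = 252 + 4·(-26) = 148
  U = 82 − (-26) + 2·157 = 422
ΔU = 422 − 337 = 85; ΔH = 148 − 376 = -228
Score = 3·85 + (-4)·(-228) = 1167

1167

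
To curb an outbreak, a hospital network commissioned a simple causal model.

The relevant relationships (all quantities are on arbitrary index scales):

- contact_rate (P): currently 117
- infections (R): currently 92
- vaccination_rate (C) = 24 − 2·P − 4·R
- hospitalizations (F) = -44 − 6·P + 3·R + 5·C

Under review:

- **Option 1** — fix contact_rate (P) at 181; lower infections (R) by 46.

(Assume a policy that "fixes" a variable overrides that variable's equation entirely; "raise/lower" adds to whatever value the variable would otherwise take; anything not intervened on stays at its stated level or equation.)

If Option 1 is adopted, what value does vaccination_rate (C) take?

Option 1 (P := 181, R − 46):
  P = 181
  R = 92 − 46 = 46
  C = 24 − 2·181 − 4·46 = -522

-522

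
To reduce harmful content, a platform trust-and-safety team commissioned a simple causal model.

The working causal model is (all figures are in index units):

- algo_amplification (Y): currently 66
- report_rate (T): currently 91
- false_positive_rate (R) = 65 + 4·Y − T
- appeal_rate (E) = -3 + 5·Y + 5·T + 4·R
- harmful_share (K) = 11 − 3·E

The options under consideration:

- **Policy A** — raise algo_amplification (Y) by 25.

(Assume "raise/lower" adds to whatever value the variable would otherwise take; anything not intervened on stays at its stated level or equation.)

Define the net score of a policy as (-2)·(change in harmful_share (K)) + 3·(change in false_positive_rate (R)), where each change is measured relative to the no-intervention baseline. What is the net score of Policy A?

Baseline:
  Y = 66
  T = 91
  R = 65 + 4·66 − 91 = 238
  E = -3 + 5·66 + 5·91 + 4·238 = 1734
  K = 11 − 3·1734 = -5191
Policy A (Y + 25):
  Y = 66 + 25 = 91
  T = 91
  R = 65 + 4·91 − 91 = 338
  E = -3 + 5·91 + 5·91 + 4·338 = 2259
  K = 11 − 3·2259 = -6766
ΔK = -6766 − (-5191) = -1575; ΔR = 338 − 238 = 100
Score = (-2)·(-1575) + 3·100 = 3450

3450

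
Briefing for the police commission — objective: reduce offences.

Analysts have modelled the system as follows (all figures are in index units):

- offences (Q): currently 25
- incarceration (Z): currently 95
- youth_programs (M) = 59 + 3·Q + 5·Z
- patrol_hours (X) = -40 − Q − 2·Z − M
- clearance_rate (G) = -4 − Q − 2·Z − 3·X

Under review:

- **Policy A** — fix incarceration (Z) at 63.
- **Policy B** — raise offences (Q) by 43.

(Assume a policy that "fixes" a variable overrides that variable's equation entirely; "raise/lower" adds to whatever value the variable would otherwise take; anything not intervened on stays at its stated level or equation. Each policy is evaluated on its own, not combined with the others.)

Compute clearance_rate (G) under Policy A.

1765

Policy A (Z := 63):
  Q = 25
  Z = 63
  M = 59 + 3·25 + 5·63 = 449
  X = -40 − 25 − 2·63 − 449 = -640
  G = -4 − 25 − 2·63 − 3·(-640) = 1765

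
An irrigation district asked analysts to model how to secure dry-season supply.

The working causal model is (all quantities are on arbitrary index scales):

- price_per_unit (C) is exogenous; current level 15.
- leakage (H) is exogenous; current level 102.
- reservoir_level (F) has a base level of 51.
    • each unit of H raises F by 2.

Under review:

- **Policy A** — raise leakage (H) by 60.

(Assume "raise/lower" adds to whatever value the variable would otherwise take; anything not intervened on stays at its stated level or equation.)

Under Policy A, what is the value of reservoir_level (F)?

Policy A (H + 60):
  H = 102 + 60 = 162
  F = 51 + 2·162 = 375

375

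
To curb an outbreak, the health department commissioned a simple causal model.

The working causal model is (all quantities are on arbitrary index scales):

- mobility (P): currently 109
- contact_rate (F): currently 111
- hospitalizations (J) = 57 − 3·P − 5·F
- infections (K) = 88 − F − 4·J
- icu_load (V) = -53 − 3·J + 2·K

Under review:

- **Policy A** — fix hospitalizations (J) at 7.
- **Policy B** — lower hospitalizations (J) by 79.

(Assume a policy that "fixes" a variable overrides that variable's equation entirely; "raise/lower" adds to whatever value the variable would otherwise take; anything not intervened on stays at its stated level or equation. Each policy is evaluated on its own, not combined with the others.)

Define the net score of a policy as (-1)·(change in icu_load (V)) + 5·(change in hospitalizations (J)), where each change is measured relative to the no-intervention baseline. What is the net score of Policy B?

Baseline:
  P = 109
  F = 111
  J = 57 − 3·109 − 5·111 = -825
  K = 88 − 111 − 4·(-825) = 3277
  V = -53 − 3·(-825) + 2·3277 = 8976
Policy B (J − 79):
  P = 109
  F = 111
  J = 57 − 3·109 − 5·111 (−79 from intervention) = -904
  K = 88 − 111 − 4·(-904) = 3593
  V = -53 − 3·(-904) + 2·3593 = 9845
ΔV = 9845 − 8976 = 869; ΔJ = -904 − (-825) = -79
Score = (-1)·869 + 5·(-79) = -1264

-1264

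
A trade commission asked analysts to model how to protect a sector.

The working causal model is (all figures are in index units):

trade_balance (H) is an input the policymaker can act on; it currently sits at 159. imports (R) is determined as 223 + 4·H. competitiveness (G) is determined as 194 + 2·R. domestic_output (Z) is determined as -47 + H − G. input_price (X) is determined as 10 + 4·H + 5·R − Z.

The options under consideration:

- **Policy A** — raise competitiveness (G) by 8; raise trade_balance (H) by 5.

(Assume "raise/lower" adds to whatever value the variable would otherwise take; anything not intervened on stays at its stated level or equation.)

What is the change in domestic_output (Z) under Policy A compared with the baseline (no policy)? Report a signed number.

-43

Baseline:
  H = 159
  R = 223 + 4·159 = 859
  G = 194 + 2·859 = 1912
  Z = -47 + 159 − 1912 = -1800
Policy A (G + 8, H + 5):
  H = 159 + 5 = 164
  R = 223 + 4·164 = 879
  G = 194 + 2·879 (+8 from intervention) = 1960
  Z = -47 + 164 − 1960 = -1843
Change in Z: -1843 − (-1800) = -43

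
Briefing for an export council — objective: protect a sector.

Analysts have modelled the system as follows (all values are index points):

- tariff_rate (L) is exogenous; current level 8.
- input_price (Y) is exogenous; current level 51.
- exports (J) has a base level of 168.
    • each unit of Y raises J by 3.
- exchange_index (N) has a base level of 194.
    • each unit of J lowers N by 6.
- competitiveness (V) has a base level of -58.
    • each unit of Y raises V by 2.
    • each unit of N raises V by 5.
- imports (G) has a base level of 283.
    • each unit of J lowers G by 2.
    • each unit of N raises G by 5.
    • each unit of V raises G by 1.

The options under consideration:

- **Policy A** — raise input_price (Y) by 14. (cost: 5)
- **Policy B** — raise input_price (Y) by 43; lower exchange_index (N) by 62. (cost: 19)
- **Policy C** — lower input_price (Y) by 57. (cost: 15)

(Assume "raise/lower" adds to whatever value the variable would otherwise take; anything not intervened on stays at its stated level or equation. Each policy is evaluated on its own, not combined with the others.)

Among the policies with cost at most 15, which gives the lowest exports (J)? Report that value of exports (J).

Policy A (Y + 14):
  Y = 51 + 14 = 65
  J = 168 + 3·65 = 363
Policy C (Y − 57):
  Y = 51 − 57 = -6
  J = 168 + 3·(-6) = 150
Comparing — Policy A: J=363, Policy C: J=150. Lowest is 150 (Policy C).

150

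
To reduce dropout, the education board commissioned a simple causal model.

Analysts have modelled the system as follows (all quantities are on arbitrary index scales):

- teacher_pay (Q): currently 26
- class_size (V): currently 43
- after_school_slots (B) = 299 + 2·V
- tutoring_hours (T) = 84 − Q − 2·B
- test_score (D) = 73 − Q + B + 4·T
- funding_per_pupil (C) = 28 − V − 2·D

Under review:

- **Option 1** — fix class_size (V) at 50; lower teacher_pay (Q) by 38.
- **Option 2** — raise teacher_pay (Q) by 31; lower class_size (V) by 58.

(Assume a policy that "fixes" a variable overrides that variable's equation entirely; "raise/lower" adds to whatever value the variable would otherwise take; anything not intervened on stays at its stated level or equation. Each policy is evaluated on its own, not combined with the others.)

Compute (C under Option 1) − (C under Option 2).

Option 1 (V := 50, Q − 38):
  Q = 26 − 38 = -12
  V = 50
  B = 299 + 2·50 = 399
  T = 84 − (-12) − 2·399 = -702
  D = 73 − (-12) + 399 + 4·(-702) = -2324
  C = 28 − 50 − 2·(-2324) = 4626
Option 2 (Q + 31, V − 58):
  Q = 26 + 31 = 57
  V = 43 − 58 = -15
  B = 299 + 2·(-15) = 269
  T = 84 − 57 − 2·269 = -511
  D = 73 − 57 + 269 + 4·(-511) = -1759
  C = 28 − (-15) − 2·(-1759) = 3561
C: 4626 − 3561 = 1065

1065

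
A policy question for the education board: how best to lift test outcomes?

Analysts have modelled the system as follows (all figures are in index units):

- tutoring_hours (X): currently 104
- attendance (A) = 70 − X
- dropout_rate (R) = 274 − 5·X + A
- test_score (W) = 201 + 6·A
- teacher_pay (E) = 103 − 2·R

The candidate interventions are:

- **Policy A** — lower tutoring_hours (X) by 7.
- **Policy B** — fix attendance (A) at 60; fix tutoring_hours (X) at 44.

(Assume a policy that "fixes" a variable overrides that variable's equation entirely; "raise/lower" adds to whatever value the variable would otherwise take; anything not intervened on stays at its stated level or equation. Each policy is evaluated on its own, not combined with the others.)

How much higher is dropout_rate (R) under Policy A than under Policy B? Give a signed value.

Policy A (X − 7):
  X = 104 − 7 = 97
  A = 70 − 97 = -27
  R = 274 − 5·97 + (-27) = -238
Policy B (A := 60, X := 44):
  X = 44
  A = 60
  R = 274 − 5·44 + 60 = 114
R: -238 − 114 = -352

-352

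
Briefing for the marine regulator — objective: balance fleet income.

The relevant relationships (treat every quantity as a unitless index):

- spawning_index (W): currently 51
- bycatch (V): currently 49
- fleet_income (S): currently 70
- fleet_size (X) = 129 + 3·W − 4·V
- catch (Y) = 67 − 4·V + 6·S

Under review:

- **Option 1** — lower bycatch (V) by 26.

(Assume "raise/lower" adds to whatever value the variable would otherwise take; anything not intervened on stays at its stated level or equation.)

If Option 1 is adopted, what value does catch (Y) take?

395

Option 1 (V − 26):
  V = 49 − 26 = 23
  S = 70
  Y = 67 − 4·23 + 6·70 = 395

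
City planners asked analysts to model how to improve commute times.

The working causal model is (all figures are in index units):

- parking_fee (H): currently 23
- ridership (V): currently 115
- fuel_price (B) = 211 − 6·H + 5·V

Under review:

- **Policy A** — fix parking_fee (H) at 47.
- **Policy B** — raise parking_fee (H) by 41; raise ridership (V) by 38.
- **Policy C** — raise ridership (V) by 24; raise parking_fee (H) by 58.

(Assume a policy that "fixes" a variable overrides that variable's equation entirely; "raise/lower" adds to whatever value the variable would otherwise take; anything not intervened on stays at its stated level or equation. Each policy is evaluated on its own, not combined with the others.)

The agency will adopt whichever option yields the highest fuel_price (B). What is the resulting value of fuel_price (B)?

592

Policy A (H := 47):
  H = 47
  V = 115
  B = 211 − 6·47 + 5·115 = 504
Policy B (H + 41, V + 38):
  H = 23 + 41 = 64
  V = 115 + 38 = 153
  B = 211 − 6·64 + 5·153 = 592
Policy C (V + 24, H + 58):
  H = 23 + 58 = 81
  V = 115 + 24 = 139
  B = 211 − 6·81 + 5·139 = 420
Comparing — Policy A: B=504, Policy B: B=592, Policy C: B=420. Highest is 592 (Policy B).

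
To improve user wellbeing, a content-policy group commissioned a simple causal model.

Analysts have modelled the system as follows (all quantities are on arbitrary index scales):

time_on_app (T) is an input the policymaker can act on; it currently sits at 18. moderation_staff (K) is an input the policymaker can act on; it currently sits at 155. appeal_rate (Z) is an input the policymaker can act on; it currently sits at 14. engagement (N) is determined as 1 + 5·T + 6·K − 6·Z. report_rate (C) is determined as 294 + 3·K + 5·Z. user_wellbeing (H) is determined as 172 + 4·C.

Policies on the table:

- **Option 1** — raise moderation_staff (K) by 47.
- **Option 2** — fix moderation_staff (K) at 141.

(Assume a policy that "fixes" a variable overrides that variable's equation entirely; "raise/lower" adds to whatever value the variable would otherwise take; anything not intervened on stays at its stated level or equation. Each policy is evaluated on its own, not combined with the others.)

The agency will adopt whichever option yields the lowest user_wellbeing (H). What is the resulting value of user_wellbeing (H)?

3320

Option 1 (K + 47):
  K = 155 + 47 = 202
  Z = 14
  C = 294 + 3·202 + 5·14 = 970
  H = 172 + 4·970 = 4052
Option 2 (K := 141):
  K = 141
  Z = 14
  C = 294 + 3·141 + 5·14 = 787
  H = 172 + 4·787 = 3320
Comparing — Option 1: H=4052, Option 2: H=3320. Lowest is 3320 (Option 2).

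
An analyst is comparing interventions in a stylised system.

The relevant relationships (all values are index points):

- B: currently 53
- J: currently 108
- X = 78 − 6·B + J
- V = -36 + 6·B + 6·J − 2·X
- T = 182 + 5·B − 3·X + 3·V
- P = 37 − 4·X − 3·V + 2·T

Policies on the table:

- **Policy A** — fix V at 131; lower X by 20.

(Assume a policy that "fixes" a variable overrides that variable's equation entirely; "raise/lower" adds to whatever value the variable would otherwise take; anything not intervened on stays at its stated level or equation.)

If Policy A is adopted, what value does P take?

2844

Policy A (V := 131, X − 20):
  B = 53
  J = 108
  X = 78 − 6·53 + 108 (−20 from intervention) = -152
  V = 131
  T = 182 + 5·53 − 3·(-152) + 3·131 = 1296
  P = 37 − 4·(-152) − 3·131 + 2·1296 = 2844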